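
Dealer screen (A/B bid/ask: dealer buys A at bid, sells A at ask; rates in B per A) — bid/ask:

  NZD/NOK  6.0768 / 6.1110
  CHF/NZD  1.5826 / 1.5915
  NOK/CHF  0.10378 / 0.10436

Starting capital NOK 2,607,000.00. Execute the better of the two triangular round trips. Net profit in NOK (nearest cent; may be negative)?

Best loop NOK → CHF → NZD → NOK:
NOK 2,607,000.00 × 0.10378 (sell NOK at bid) = CHF 270,554.46
CHF 270,554.46 × 1.5826 (sell CHF at bid) = NZD 428,179.49
NZD 428,179.49 × 6.0768 (sell NZD at bid) = NOK 2,601,961.12

Net result: NOK -5,038.88 (no profitable arbitrage after spreads)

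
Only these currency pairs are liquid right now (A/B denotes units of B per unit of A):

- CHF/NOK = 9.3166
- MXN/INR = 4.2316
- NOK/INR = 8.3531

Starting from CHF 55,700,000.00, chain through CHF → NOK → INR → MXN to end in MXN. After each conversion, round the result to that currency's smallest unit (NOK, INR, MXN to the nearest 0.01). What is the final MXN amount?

MXN 1,024,367,325.44

CHF 55,700,000.00 × 9.3166 = NOK 518,934,620.00
NOK 518,934,620.00 × 8.3531 = INR 4,334,712,774.32
INR 4,334,712,774.32 ÷ 4.2316 = MXN 1,024,367,325.44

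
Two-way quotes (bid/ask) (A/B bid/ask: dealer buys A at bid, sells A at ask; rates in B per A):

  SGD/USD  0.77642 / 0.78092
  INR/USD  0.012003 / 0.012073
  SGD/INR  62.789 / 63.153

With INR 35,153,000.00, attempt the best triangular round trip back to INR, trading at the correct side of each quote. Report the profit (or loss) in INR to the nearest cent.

Net profit: INR 644,271.16

Best loop INR → SGD → USD → INR:
INR 35,153,000.00 ÷ 63.153 (buy SGD at ask) = SGD 556,632.31
SGD 556,632.31 × 0.77642 (sell SGD at bid) = USD 432,180.45
USD 432,180.45 ÷ 0.012073 (buy INR at ask) = INR 35,797,271.16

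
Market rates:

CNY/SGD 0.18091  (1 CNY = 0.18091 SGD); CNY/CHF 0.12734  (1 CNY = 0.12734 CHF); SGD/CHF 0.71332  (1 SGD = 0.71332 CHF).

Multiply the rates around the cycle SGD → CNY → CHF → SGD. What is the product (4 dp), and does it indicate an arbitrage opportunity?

Around SGD → CNY → CHF → SGD: 1 ÷ 0.18091 × 0.12734 ÷ 0.71332 = 0.986774
Product < 1; profitable direction is SGD → CHF → CNY → SGD.

0.9868 (arbitrage exists)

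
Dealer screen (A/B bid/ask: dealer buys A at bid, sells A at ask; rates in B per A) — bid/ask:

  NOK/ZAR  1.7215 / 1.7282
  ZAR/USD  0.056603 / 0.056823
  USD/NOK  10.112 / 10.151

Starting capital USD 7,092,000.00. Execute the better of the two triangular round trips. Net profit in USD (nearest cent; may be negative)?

Net profit: USD 22,456.68

Best loop USD → ZAR → NOK → USD:
USD 7,092,000.00 ÷ 0.056823 (buy ZAR at ask) = ZAR 124,808,616.23
ZAR 124,808,616.23 ÷ 1.7282 (buy NOK at ask) = NOK 72,218,849.80
NOK 72,218,849.80 ÷ 10.151 (buy USD at ask) = USD 7,114,456.68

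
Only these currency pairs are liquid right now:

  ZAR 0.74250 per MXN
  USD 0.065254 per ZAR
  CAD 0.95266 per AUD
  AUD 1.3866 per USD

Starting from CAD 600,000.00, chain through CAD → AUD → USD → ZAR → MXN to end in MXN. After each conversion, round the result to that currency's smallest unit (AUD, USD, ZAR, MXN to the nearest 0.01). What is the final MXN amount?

MXN 9,374,724.77

CAD 600,000.00 ÷ 0.95266 = AUD 629,815.46
AUD 629,815.46 ÷ 1.3866 = USD 454,215.68
USD 454,215.68 ÷ 0.065254 = ZAR 6,960,733.14
ZAR 6,960,733.14 ÷ 0.74250 = MXN 9,374,724.77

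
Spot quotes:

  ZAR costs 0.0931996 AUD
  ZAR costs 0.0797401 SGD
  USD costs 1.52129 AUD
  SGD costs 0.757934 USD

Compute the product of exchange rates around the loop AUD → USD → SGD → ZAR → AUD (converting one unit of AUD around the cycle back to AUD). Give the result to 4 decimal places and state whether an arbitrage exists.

Around AUD → USD → SGD → ZAR → AUD: 1 ÷ 1.52129 ÷ 0.757934 ÷ 0.0797401 × 0.0931996 = 1.013664
Product > 1; profitable direction is AUD → USD → SGD → ZAR → AUD.

1.0137 (arbitrage exists)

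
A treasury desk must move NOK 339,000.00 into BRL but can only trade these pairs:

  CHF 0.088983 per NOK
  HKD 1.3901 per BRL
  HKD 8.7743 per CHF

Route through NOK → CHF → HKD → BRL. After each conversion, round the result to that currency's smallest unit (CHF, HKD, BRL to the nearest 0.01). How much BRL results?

NOK 339,000.00 × 0.088983 = CHF 30,165.24
CHF 30,165.24 × 8.7743 = HKD 264,678.87
HKD 264,678.87 ÷ 1.3901 = BRL 190,402.76

BRL 190,402.76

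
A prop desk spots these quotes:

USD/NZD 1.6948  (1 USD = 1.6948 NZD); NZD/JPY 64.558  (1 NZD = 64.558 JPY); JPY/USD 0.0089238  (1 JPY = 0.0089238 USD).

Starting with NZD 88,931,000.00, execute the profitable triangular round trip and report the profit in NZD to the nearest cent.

Profit: NZD 2,151,475.29

Profitable loop is NZD → USD → JPY → NZD:
NZD 88,931,000.00 ÷ 1.6948 = USD 52,472,858.15
USD 52,472,858.15 ÷ 0.0089238 = JPY 5,880,102,440
JPY 5,880,102,440 ÷ 64.558 = NZD 91,082,475.29
Profit = NZD 91,082,475.29 − NZD 88,931,000.00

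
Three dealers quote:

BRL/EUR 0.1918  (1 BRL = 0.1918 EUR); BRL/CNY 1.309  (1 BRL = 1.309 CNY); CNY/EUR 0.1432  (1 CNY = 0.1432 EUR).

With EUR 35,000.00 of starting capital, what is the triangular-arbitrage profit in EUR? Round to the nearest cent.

Profitable loop is EUR → CNY → BRL → EUR:
EUR 35,000.00 ÷ 0.1432 = CNY 244,413.41
CNY 244,413.41 ÷ 1.309 = BRL 186,717.65
BRL 186,717.65 × 0.1918 = EUR 35,812.45
Profit = EUR 35,812.45 − EUR 35,000.00

Profit: EUR 812.45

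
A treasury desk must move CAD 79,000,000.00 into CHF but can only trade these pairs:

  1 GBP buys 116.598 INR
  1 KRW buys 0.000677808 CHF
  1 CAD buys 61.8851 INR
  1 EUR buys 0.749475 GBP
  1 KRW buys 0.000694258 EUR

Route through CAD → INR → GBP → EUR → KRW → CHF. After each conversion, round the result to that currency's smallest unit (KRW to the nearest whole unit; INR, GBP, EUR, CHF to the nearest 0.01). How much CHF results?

CHF 54,619,879.04

CAD 79,000,000.00 × 61.8851 = INR 4,888,922,900.00
INR 4,888,922,900.00 ÷ 116.598 = GBP 41,929,732.07
GBP 41,929,732.07 ÷ 0.749475 = EUR 55,945,471.26
EUR 55,945,471.26 ÷ 0.000694258 = KRW 80,583,113,569
KRW 80,583,113,569 × 0.000677808 = CHF 54,619,879.04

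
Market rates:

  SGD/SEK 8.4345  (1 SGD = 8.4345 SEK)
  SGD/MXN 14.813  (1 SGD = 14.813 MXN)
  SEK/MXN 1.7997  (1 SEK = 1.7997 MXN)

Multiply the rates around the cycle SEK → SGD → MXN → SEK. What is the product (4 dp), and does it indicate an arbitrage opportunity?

0.9759 (arbitrage exists)

Around SEK → SGD → MXN → SEK: 1 ÷ 8.4345 × 14.813 ÷ 1.7997 = 0.975851
Product < 1; profitable direction is SEK → MXN → SGD → SEK.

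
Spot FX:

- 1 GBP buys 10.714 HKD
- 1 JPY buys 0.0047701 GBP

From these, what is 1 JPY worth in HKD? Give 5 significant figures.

1 JPY × 0.0047701 = 0.0047701 GBP
0.0047701 GBP × 10.714 = 0.0511069 HKD

JPY/HKD = 0.051107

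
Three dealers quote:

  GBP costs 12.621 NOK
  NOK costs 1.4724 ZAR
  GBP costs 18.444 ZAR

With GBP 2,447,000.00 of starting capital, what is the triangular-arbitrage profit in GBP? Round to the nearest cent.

Profit: GBP 18,462.67

Profitable loop is GBP → NOK → ZAR → GBP:
GBP 2,447,000.00 × 12.621 = NOK 30,883,587.00
NOK 30,883,587.00 × 1.4724 = ZAR 45,472,993.50
ZAR 45,472,993.50 ÷ 18.444 = GBP 2,465,462.67
Profit = GBP 2,465,462.67 − GBP 2,447,000.00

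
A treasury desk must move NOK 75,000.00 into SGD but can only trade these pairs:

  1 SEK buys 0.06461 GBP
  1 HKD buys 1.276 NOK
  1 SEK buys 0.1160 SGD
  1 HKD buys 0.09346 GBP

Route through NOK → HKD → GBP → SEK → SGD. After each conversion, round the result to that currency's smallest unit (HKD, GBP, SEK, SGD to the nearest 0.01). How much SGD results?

NOK 75,000.00 ÷ 1.276 = HKD 58,777.43
HKD 58,777.43 × 0.09346 = GBP 5,493.34
GBP 5,493.34 ÷ 0.06461 = SEK 85,023.06
SEK 85,023.06 × 0.1160 = SGD 9,862.67

SGD 9,862.67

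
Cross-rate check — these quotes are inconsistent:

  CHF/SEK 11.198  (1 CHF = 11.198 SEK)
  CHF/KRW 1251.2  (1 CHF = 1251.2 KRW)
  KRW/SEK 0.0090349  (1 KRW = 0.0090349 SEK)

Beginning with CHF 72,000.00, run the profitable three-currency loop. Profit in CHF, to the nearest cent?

Profitable loop is CHF → KRW → SEK → CHF:
CHF 72,000.00 × 1251.2 = KRW 90,086,400
KRW 90,086,400 × 0.0090349 = SEK 813,921.62
SEK 813,921.62 ÷ 11.198 = CHF 72,684.55
Profit = CHF 72,684.55 − CHF 72,000.00

Profit: CHF 684.55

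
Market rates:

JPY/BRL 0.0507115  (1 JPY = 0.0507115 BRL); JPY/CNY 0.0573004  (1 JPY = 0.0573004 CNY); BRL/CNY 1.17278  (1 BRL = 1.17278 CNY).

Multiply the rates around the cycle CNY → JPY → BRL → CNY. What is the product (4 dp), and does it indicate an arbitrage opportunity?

1.0379 (arbitrage exists)

Around CNY → JPY → BRL → CNY: 1 ÷ 0.0573004 × 0.0507115 × 1.17278 = 1.037924
Product > 1; profitable direction is CNY → JPY → BRL → CNY.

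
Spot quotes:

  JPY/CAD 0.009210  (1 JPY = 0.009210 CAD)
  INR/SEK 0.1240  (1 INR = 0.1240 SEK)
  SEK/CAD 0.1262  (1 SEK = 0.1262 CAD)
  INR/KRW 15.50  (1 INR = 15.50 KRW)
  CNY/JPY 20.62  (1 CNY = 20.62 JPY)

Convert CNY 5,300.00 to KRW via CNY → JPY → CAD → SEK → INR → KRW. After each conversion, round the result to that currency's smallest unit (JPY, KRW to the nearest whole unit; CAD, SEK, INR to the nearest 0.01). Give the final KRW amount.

CNY 5,300.00 × 20.62 = JPY 109,286
JPY 109,286 × 0.009210 = CAD 1,006.52
CAD 1,006.52 ÷ 0.1262 = SEK 7,975.59
SEK 7,975.59 ÷ 0.1240 = INR 64,319.27
INR 64,319.27 × 15.50 = KRW 996,949

KRW 996,949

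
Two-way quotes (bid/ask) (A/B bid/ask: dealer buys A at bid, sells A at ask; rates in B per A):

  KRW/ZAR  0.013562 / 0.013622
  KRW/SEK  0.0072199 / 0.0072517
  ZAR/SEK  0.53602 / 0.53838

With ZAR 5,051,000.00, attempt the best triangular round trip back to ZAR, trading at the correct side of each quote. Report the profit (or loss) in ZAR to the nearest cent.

Best loop ZAR → SEK → KRW → ZAR:
ZAR 5,051,000.00 × 0.53602 (sell ZAR at bid) = SEK 2,707,437.02
SEK 2,707,437.02 ÷ 0.0072517 (buy KRW at ask) = KRW 373,352,044
KRW 373,352,044 × 0.013562 (sell KRW at bid) = ZAR 5,063,400.43

Net profit: ZAR 12,400.43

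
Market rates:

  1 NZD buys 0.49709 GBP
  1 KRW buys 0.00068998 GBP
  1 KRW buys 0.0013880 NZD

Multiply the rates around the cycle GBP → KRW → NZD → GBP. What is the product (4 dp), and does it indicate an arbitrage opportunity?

1.0000 (no arbitrage)

Around GBP → KRW → NZD → GBP: 1 ÷ 0.00068998 × 0.0013880 × 0.49709 = 0.999972
Product ≈ 1 (deviation 0.003%, within rounding noise).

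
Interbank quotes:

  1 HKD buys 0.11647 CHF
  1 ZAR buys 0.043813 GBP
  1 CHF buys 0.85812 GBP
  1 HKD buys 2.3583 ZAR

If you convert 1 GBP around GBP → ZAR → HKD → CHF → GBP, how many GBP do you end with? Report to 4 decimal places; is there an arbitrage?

0.9673 (arbitrage exists)

Around GBP → ZAR → HKD → CHF → GBP: 1 ÷ 0.043813 ÷ 2.3583 × 0.11647 × 0.85812 = 0.967297
Product < 1; profitable direction is GBP → CHF → HKD → ZAR → GBP.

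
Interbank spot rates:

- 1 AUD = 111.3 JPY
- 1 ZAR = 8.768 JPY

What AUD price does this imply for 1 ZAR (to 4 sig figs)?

ZAR/AUD = 0.07878

1 ZAR × 8.768 = 8.768 JPY
8.768 JPY ÷ 111.3 = 0.0787781 AUD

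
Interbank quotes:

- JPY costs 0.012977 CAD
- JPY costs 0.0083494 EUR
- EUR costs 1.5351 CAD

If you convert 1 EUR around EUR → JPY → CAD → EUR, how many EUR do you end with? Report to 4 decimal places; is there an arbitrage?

1.0125 (arbitrage exists)

Around EUR → JPY → CAD → EUR: 1 ÷ 0.0083494 × 0.012977 ÷ 1.5351 = 1.012470
Product > 1; profitable direction is EUR → JPY → CAD → EUR.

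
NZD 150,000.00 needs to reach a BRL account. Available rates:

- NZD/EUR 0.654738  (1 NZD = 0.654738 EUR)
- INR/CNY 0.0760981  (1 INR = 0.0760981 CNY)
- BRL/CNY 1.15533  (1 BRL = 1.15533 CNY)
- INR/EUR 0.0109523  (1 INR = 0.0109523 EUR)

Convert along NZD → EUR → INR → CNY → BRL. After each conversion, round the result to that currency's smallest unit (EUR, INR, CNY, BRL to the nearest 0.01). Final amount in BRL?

NZD 150,000.00 × 0.654738 = EUR 98,210.70
EUR 98,210.70 ÷ 0.0109523 = INR 8,967,130.19
INR 8,967,130.19 × 0.0760981 = CNY 682,381.57
CNY 682,381.57 ÷ 1.15533 = BRL 590,637.80

BRL 590,637.80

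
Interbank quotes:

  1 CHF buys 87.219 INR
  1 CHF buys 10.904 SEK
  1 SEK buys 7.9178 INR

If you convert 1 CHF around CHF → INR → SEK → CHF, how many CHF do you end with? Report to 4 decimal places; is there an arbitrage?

Around CHF → INR → SEK → CHF: 1 × 87.219 ÷ 7.9178 ÷ 10.904 = 1.010231
Product > 1; profitable direction is CHF → INR → SEK → CHF.

1.0102 (arbitrage exists)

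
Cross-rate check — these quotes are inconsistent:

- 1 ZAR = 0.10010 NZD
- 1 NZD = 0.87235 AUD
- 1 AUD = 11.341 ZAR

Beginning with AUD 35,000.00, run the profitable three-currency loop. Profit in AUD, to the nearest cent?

Profitable loop is AUD → NZD → ZAR → AUD:
AUD 35,000.00 ÷ 0.87235 = NZD 40,121.51
NZD 40,121.51 ÷ 0.10010 = ZAR 400,814.29
ZAR 400,814.29 ÷ 11.341 = AUD 35,342.06
Profit = AUD 35,342.06 − AUD 35,000.00

Profit: AUD 342.06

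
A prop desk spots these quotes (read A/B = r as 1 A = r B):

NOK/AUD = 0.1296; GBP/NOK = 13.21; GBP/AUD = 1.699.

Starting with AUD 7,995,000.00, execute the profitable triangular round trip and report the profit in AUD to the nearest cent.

Profit: AUD 61,249.51

Profitable loop is AUD → GBP → NOK → AUD:
AUD 7,995,000.00 ÷ 1.699 = GBP 4,705,709.24
GBP 4,705,709.24 × 13.21 = NOK 62,162,419.07
NOK 62,162,419.07 × 0.1296 = AUD 8,056,249.51
Profit = AUD 8,056,249.51 − AUD 7,995,000.00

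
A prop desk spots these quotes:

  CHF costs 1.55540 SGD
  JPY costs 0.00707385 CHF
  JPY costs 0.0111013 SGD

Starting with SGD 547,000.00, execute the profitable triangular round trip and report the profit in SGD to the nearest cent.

Profit: SGD 4,903.60

Profitable loop is SGD → CHF → JPY → SGD:
SGD 547,000.00 ÷ 1.55540 = CHF 351,678.02
CHF 351,678.02 ÷ 0.00707385 = JPY 49,715,222
JPY 49,715,222 × 0.0111013 = SGD 551,903.60
Profit = SGD 551,903.60 − SGD 547,000.00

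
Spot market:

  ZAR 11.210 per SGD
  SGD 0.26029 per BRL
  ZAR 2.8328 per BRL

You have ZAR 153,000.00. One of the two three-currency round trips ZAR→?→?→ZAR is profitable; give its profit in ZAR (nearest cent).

Profit: ZAR 4,593.61

Profitable loop is ZAR → BRL → SGD → ZAR:
ZAR 153,000.00 ÷ 2.8328 = BRL 54,010.17
BRL 54,010.17 × 0.26029 = SGD 14,058.31
SGD 14,058.31 × 11.210 = ZAR 157,593.61
Profit = ZAR 157,593.61 − ZAR 153,000.00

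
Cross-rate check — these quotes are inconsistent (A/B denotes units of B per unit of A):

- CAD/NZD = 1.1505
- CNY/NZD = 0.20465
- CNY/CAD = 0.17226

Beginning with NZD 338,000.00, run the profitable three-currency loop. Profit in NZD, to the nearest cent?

Profit: NZD 11,025.68

Profitable loop is NZD → CAD → CNY → NZD:
NZD 338,000.00 ÷ 1.1505 = CAD 293,785.31
CAD 293,785.31 ÷ 0.17226 = CNY 1,705,476.09
CNY 1,705,476.09 × 0.20465 = NZD 349,025.68
Profit = NZD 349,025.68 − NZD 338,000.00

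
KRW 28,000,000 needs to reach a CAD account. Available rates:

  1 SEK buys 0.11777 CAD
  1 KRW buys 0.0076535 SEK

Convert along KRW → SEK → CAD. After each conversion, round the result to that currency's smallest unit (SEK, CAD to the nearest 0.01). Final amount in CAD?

KRW 28,000,000 × 0.0076535 = SEK 214,298.00
SEK 214,298.00 × 0.11777 = CAD 25,237.88

CAD 25,237.88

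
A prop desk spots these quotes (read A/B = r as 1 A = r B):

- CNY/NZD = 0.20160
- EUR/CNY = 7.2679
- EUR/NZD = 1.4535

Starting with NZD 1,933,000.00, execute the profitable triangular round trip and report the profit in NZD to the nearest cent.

Profitable loop is NZD → EUR → CNY → NZD:
NZD 1,933,000.00 ÷ 1.4535 = EUR 1,329,893.36
EUR 1,329,893.36 × 7.2679 = CNY 9,665,531.96
CNY 9,665,531.96 × 0.20160 = NZD 1,948,571.24
Profit = NZD 1,948,571.24 − NZD 1,933,000.00

Profit: NZD 15,571.24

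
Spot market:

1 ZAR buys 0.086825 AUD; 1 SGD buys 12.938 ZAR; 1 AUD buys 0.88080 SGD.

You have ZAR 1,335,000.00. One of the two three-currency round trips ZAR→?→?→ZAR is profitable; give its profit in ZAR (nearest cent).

Profitable loop is ZAR → SGD → AUD → ZAR:
ZAR 1,335,000.00 ÷ 12.938 = SGD 103,184.42
SGD 103,184.42 ÷ 0.88080 = AUD 117,148.52
AUD 117,148.52 ÷ 0.086825 = ZAR 1,349,248.74
Profit = ZAR 1,349,248.74 − ZAR 1,335,000.00

Profit: ZAR 14,248.74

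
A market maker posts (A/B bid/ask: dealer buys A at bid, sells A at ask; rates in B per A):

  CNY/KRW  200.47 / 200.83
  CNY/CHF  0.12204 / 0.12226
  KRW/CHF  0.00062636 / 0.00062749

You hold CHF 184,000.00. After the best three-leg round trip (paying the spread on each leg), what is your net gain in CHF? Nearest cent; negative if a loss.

Best loop CHF → CNY → KRW → CHF:
CHF 184,000.00 ÷ 0.12226 (buy CNY at ask) = CNY 1,504,989.37
CNY 1,504,989.37 × 200.47 (sell CNY at bid) = KRW 301,705,218
KRW 301,705,218 × 0.00062636 (sell KRW at bid) = CHF 188,976.08

Net profit: CHF 4,976.08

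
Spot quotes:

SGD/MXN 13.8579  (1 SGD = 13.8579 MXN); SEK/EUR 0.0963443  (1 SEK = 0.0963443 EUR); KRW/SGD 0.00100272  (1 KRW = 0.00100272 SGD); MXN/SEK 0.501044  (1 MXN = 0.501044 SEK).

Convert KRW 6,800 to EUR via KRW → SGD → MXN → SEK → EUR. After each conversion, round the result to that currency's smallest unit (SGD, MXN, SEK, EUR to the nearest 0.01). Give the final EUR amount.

EUR 4.56

KRW 6,800 × 0.00100272 = SGD 6.82
SGD 6.82 × 13.8579 = MXN 94.51
MXN 94.51 × 0.501044 = SEK 47.35
SEK 47.35 × 0.0963443 = EUR 4.56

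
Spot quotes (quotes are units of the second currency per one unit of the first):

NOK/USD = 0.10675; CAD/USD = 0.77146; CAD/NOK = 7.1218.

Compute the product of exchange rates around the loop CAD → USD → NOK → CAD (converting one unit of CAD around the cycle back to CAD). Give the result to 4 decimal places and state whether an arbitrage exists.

Around CAD → USD → NOK → CAD: 1 × 0.77146 ÷ 0.10675 ÷ 7.1218 = 1.014742
Product > 1; profitable direction is CAD → USD → NOK → CAD.

1.0147 (arbitrage exists)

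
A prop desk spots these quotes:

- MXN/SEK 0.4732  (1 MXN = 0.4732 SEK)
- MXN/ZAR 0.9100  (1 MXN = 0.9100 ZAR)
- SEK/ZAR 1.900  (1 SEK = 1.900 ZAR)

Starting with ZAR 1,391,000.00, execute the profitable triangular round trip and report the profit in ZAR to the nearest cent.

Profitable loop is ZAR → SEK → MXN → ZAR:
ZAR 1,391,000.00 ÷ 1.900 = SEK 732,105.26
SEK 732,105.26 ÷ 0.4732 = MXN 1,547,137.07
MXN 1,547,137.07 × 0.9100 = ZAR 1,407,894.74
Profit = ZAR 1,407,894.74 − ZAR 1,391,000.00

Profit: ZAR 16,894.74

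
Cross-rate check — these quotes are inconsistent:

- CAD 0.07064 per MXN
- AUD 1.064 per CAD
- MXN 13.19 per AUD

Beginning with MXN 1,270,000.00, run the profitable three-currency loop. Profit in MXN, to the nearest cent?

Profitable loop is MXN → AUD → CAD → MXN:
MXN 1,270,000.00 ÷ 13.19 = AUD 96,285.06
AUD 96,285.06 ÷ 1.064 = CAD 90,493.48
CAD 90,493.48 ÷ 0.07064 = MXN 1,281,051.55
Profit = MXN 1,281,051.55 − MXN 1,270,000.00

Profit: MXN 11,051.55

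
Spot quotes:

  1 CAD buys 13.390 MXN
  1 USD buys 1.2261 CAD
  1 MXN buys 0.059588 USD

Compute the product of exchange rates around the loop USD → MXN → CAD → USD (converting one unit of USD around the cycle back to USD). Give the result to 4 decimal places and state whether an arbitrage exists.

1.0222 (arbitrage exists)

Around USD → MXN → CAD → USD: 1 ÷ 0.059588 ÷ 13.390 ÷ 1.2261 = 1.022197
Product > 1; profitable direction is USD → MXN → CAD → USD.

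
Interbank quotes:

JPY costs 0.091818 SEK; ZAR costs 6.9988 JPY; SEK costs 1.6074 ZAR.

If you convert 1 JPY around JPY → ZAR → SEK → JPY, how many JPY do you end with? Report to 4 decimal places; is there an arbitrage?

Around JPY → ZAR → SEK → JPY: 1 ÷ 6.9988 ÷ 1.6074 ÷ 0.091818 = 0.968110
Product < 1; profitable direction is JPY → SEK → ZAR → JPY.

0.9681 (arbitrage exists)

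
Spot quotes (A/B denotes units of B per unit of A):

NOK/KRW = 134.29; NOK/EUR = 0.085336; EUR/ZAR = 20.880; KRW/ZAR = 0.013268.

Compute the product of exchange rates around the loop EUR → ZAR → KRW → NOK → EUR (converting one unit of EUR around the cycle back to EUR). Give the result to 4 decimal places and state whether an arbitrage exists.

1.0000 (no arbitrage)

Around EUR → ZAR → KRW → NOK → EUR: 1 × 20.880 ÷ 0.013268 ÷ 134.29 × 0.085336 = 1.000031
Product ≈ 1 (deviation 0.003%, within rounding noise).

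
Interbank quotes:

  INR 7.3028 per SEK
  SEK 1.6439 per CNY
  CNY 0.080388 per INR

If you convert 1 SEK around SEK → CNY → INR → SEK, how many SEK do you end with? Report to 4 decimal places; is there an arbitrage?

1.0362 (arbitrage exists)

Around SEK → CNY → INR → SEK: 1 ÷ 1.6439 ÷ 0.080388 ÷ 7.3028 = 1.036201
Product > 1; profitable direction is SEK → CNY → INR → SEK.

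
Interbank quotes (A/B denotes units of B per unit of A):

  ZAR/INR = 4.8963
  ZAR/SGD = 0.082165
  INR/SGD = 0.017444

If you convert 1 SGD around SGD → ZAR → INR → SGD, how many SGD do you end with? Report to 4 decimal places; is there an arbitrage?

1.0395 (arbitrage exists)

Around SGD → ZAR → INR → SGD: 1 ÷ 0.082165 × 4.8963 × 0.017444 = 1.039507
Product > 1; profitable direction is SGD → ZAR → INR → SGD.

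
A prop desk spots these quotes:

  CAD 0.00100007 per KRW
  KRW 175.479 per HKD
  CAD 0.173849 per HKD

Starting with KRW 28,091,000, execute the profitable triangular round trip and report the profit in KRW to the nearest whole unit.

Profit: KRW 265,365

Profitable loop is KRW → CAD → HKD → KRW:
KRW 28,091,000 × 0.00100007 = CAD 28,092.97
CAD 28,092.97 ÷ 0.173849 = HKD 161,594.06
HKD 161,594.06 × 175.479 = KRW 28,356,365
Profit = KRW 28,356,365 − KRW 28,091,000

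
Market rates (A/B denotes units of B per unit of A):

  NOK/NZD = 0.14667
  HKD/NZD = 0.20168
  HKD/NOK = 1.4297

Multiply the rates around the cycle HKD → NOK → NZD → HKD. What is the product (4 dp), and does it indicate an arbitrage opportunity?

Around HKD → NOK → NZD → HKD: 1 × 1.4297 × 0.14667 ÷ 0.20168 = 1.039737
Product > 1; profitable direction is HKD → NOK → NZD → HKD.

1.0397 (arbitrage exists)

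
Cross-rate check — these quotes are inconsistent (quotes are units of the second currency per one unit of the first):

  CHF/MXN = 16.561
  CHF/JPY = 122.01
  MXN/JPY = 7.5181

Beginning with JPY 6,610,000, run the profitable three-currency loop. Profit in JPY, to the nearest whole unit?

Profitable loop is JPY → CHF → MXN → JPY:
JPY 6,610,000 ÷ 122.01 = CHF 54,175.89
CHF 54,175.89 × 16.561 = MXN 897,206.87
MXN 897,206.87 × 7.5181 = JPY 6,745,291
Profit = JPY 6,745,291 − JPY 6,610,000

Profit: JPY 135,291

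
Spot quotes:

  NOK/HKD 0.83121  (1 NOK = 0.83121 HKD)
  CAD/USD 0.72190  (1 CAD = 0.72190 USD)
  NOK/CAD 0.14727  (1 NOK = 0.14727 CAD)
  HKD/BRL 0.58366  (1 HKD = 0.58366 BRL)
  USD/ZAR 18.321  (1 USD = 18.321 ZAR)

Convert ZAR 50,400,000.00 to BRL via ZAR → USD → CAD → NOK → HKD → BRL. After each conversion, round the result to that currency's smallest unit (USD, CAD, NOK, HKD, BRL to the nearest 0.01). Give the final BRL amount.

BRL 12,553,381.39

ZAR 50,400,000.00 ÷ 18.321 = USD 2,750,941.54
USD 2,750,941.54 ÷ 0.72190 = CAD 3,810,696.14
CAD 3,810,696.14 ÷ 0.14727 = NOK 25,875,576.42
NOK 25,875,576.42 × 0.83121 = HKD 21,508,037.88
HKD 21,508,037.88 × 0.58366 = BRL 12,553,381.39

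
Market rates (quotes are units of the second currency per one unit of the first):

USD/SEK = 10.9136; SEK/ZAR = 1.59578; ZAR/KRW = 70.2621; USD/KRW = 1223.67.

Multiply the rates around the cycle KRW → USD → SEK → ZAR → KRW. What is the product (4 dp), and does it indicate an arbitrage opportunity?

Around KRW → USD → SEK → ZAR → KRW: 1 ÷ 1223.67 × 10.9136 × 1.59578 × 70.2621 = 0.999995
Product ≈ 1 (deviation 0.000%, within rounding noise).

1.0000 (no arbitrage)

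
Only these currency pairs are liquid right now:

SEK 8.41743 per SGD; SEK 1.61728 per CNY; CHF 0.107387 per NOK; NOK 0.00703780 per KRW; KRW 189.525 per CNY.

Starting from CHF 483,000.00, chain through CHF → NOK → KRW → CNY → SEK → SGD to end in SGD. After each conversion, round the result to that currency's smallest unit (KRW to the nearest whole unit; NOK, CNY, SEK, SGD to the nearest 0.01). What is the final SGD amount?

CHF 483,000.00 ÷ 0.107387 = NOK 4,497,751.12
NOK 4,497,751.12 ÷ 0.00703780 = KRW 639,084,816
KRW 639,084,816 ÷ 189.525 = CNY 3,372,034.38
CNY 3,372,034.38 × 1.61728 = SEK 5,453,523.76
SEK 5,453,523.76 ÷ 8.41743 = SGD 647,884.66

SGD 647,884.66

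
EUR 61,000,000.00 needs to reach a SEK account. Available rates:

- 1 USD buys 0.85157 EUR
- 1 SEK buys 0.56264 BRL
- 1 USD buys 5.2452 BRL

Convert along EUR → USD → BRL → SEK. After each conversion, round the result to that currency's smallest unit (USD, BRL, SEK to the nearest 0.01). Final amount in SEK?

SEK 667,791,566.19

EUR 61,000,000.00 ÷ 0.85157 = USD 71,632,396.63
USD 71,632,396.63 × 5.2452 = BRL 375,726,246.80
BRL 375,726,246.80 ÷ 0.56264 = SEK 667,791,566.19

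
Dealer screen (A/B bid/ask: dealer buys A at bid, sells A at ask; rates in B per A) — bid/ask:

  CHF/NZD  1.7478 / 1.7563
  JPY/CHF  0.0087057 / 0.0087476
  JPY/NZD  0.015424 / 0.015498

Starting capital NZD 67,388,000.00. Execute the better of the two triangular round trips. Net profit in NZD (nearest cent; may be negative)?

Net profit: NZD 265,764.37

Best loop NZD → CHF → JPY → NZD:
NZD 67,388,000.00 ÷ 1.7563 (buy CHF at ask) = CHF 38,369,299.09
CHF 38,369,299.09 ÷ 0.0087476 (buy JPY at ask) = JPY 4,386,265,844
JPY 4,386,265,844 × 0.015424 (sell JPY at bid) = NZD 67,653,764.37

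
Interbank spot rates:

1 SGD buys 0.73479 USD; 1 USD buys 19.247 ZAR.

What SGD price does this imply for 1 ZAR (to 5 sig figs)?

ZAR/SGD = 0.070709

1 ZAR ÷ 19.247 = 0.0519561 USD
0.0519561 USD ÷ 0.73479 = 0.0707088 SGD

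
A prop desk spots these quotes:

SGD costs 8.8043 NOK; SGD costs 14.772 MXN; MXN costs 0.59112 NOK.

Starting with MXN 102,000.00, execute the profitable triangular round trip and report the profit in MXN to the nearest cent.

Profitable loop is MXN → SGD → NOK → MXN:
MXN 102,000.00 ÷ 14.772 = SGD 6,904.96
SGD 6,904.96 × 8.8043 = NOK 60,793.30
NOK 60,793.30 ÷ 0.59112 = MXN 102,844.26
Profit = MXN 102,844.26 − MXN 102,000.00

Profit: MXN 844.26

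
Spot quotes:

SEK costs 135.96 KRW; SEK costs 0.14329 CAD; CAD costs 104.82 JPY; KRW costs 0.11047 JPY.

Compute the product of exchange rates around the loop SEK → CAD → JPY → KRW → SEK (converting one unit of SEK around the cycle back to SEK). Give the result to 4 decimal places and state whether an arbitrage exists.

Around SEK → CAD → JPY → KRW → SEK: 1 × 0.14329 × 104.82 ÷ 0.11047 ÷ 135.96 = 1.000010
Product ≈ 1 (deviation 0.001%, within rounding noise).

1.0000 (no arbitrage)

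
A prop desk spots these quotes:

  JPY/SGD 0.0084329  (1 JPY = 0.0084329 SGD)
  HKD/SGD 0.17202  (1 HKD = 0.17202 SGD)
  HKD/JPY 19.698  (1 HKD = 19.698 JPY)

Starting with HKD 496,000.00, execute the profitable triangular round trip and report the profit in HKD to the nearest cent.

Profit: HKD 17,643.19

Profitable loop is HKD → SGD → JPY → HKD:
HKD 496,000.00 × 0.17202 = SGD 85,321.92
SGD 85,321.92 ÷ 0.0084329 = JPY 10,117,744
JPY 10,117,744 ÷ 19.698 = HKD 513,643.19
Profit = HKD 513,643.19 − HKD 496,000.00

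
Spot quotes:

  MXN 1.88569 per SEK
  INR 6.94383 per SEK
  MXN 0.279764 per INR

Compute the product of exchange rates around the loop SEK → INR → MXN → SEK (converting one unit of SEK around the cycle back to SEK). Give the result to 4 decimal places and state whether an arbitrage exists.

1.0302 (arbitrage exists)

Around SEK → INR → MXN → SEK: 1 × 6.94383 × 0.279764 ÷ 1.88569 = 1.030198
Product > 1; profitable direction is SEK → INR → MXN → SEK.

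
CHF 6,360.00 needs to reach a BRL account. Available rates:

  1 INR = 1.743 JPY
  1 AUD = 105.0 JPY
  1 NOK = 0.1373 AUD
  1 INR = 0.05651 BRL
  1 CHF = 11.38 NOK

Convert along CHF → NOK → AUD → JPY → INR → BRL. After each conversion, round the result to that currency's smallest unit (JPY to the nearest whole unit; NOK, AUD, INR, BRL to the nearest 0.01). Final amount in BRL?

CHF 6,360.00 × 11.38 = NOK 72,376.80
NOK 72,376.80 × 0.1373 = AUD 9,937.33
AUD 9,937.33 × 105.0 = JPY 1,043,420
JPY 1,043,420 ÷ 1.743 = INR 598,634.54
INR 598,634.54 × 0.05651 = BRL 33,828.84

BRL 33,828.84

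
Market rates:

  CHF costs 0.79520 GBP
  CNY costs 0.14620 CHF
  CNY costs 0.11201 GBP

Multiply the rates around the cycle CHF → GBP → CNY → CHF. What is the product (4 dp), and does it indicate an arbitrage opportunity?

Around CHF → GBP → CNY → CHF: 1 × 0.79520 ÷ 0.11201 × 0.14620 = 1.037927
Product > 1; profitable direction is CHF → GBP → CNY → CHF.

1.0379 (arbitrage exists)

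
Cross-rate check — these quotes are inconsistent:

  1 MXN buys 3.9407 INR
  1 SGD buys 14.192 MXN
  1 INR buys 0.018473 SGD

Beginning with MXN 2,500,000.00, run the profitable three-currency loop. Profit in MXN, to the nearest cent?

Profit: MXN 82,821.63

Profitable loop is MXN → INR → SGD → MXN:
MXN 2,500,000.00 × 3.9407 = INR 9,851,750.00
INR 9,851,750.00 × 0.018473 = SGD 181,991.38
SGD 181,991.38 × 14.192 = MXN 2,582,821.63
Profit = MXN 2,582,821.63 − MXN 2,500,000.00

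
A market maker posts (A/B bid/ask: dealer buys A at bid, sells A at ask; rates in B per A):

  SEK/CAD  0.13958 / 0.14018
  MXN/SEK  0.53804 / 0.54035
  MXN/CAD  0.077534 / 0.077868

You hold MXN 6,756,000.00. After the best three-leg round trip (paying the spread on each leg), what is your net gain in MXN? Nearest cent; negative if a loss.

Net profit: MXN 159,452.77

Best loop MXN → CAD → SEK → MXN:
MXN 6,756,000.00 × 0.077534 (sell MXN at bid) = CAD 523,819.70
CAD 523,819.70 ÷ 0.14018 (buy SEK at ask) = SEK 3,736,764.90
SEK 3,736,764.90 ÷ 0.54035 (buy MXN at ask) = MXN 6,915,452.77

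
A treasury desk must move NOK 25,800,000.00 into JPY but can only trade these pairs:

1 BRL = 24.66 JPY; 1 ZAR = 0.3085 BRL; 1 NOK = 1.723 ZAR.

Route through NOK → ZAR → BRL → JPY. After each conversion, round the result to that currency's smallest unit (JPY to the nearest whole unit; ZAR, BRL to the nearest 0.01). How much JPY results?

JPY 338,184,130

NOK 25,800,000.00 × 1.723 = ZAR 44,453,400.00
ZAR 44,453,400.00 × 0.3085 = BRL 13,713,873.90
BRL 13,713,873.90 × 24.66 = JPY 338,184,130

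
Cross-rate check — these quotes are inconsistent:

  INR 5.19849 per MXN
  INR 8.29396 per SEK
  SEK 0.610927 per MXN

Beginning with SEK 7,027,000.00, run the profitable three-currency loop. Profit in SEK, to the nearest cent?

Profitable loop is SEK → MXN → INR → SEK:
SEK 7,027,000.00 ÷ 0.610927 = MXN 11,502,192.57
MXN 11,502,192.57 × 5.19849 = INR 59,794,033.05
INR 59,794,033.05 ÷ 8.29396 = SEK 7,209,346.69
Profit = SEK 7,209,346.69 − SEK 7,027,000.00

Profit: SEK 182,346.69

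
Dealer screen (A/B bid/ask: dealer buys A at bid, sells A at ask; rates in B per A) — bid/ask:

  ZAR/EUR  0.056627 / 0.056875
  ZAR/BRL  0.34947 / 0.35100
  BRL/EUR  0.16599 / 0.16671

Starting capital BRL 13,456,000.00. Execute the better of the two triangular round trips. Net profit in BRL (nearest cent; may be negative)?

Net profit: BRL 268,179.63

Best loop BRL → EUR → ZAR → BRL:
BRL 13,456,000.00 × 0.16599 (sell BRL at bid) = EUR 2,233,561.44
EUR 2,233,561.44 ÷ 0.056875 (buy ZAR at ask) = ZAR 39,271,409.93
ZAR 39,271,409.93 × 0.34947 (sell ZAR at bid) = BRL 13,724,179.63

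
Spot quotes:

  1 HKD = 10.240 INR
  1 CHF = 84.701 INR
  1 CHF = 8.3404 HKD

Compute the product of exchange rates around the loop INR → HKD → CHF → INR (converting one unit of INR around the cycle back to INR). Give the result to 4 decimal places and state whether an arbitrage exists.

0.9917 (arbitrage exists)

Around INR → HKD → CHF → INR: 1 ÷ 10.240 ÷ 8.3404 × 84.701 = 0.991749
Product < 1; profitable direction is INR → CHF → HKD → INR.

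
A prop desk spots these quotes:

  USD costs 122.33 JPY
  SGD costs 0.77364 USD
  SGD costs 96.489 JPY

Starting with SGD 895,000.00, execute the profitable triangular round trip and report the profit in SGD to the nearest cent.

Profitable loop is SGD → JPY → USD → SGD:
SGD 895,000.00 × 96.489 = JPY 86,357,655
JPY 86,357,655 ÷ 122.33 = USD 705,940.12
USD 705,940.12 ÷ 0.77364 = SGD 912,491.75
Profit = SGD 912,491.75 − SGD 895,000.00

Profit: SGD 17,491.75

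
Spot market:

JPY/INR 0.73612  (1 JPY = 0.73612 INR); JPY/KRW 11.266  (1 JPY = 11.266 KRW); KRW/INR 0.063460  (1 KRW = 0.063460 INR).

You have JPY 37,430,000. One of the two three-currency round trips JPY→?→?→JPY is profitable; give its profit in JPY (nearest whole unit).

Profitable loop is JPY → INR → KRW → JPY:
JPY 37,430,000 × 0.73612 = INR 27,552,971.60
INR 27,552,971.60 ÷ 0.063460 = KRW 434,178,563
KRW 434,178,563 ÷ 11.266 = JPY 38,538,839
Profit = JPY 38,538,839 − JPY 37,430,000

Profit: JPY 1,108,839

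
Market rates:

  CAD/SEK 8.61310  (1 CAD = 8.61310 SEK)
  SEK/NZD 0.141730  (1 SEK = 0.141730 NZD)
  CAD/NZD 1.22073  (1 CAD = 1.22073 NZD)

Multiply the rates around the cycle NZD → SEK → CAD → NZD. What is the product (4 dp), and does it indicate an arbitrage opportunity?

1.0000 (no arbitrage)

Around NZD → SEK → CAD → NZD: 1 ÷ 0.141730 ÷ 8.61310 × 1.22073 = 0.999996
Product ≈ 1 (deviation 0.000%, within rounding noise).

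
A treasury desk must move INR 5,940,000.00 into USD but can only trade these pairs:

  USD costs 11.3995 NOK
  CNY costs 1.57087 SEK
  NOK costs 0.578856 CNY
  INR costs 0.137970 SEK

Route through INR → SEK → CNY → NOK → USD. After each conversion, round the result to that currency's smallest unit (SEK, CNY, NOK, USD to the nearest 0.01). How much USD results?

USD 79,063.22

INR 5,940,000.00 × 0.137970 = SEK 819,541.80
SEK 819,541.80 ÷ 1.57087 = CNY 521,712.04
CNY 521,712.04 ÷ 0.578856 = NOK 901,281.22
NOK 901,281.22 ÷ 11.3995 = USD 79,063.22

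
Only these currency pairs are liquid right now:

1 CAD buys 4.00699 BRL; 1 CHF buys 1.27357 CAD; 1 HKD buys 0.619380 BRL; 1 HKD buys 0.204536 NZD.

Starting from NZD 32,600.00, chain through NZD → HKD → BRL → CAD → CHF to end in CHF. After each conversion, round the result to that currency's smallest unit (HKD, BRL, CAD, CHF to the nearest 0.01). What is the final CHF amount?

CHF 19,344.79

NZD 32,600.00 ÷ 0.204536 = HKD 159,385.14
HKD 159,385.14 × 0.619380 = BRL 98,719.97
BRL 98,719.97 ÷ 4.00699 = CAD 24,636.94
CAD 24,636.94 ÷ 1.27357 = CHF 19,344.79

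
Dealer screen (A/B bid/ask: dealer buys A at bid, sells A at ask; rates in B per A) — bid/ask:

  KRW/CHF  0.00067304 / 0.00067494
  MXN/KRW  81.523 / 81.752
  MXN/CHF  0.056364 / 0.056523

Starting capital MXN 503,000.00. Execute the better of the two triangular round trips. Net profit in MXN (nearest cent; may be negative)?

Best loop MXN → CHF → KRW → MXN:
MXN 503,000.00 × 0.056364 (sell MXN at bid) = CHF 28,351.09
CHF 28,351.09 ÷ 0.00067494 (buy KRW at ask) = KRW 42,005,352
KRW 42,005,352 ÷ 81.752 (buy MXN at ask) = MXN 513,814.36

Net profit: MXN 10,814.36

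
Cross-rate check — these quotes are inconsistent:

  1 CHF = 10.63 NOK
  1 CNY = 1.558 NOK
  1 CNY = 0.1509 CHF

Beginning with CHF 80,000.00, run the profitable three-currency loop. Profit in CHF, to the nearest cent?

Profit: CHF 2,365.44

Profitable loop is CHF → NOK → CNY → CHF:
CHF 80,000.00 × 10.63 = NOK 850,400.00
NOK 850,400.00 ÷ 1.558 = CNY 545,827.98
CNY 545,827.98 × 0.1509 = CHF 82,365.44
Profit = CHF 82,365.44 − CHF 80,000.00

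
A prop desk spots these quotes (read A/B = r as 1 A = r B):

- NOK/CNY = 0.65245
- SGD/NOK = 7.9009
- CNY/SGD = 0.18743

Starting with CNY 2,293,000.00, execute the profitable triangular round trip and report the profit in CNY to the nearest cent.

Profit: CNY 80,237.21

Profitable loop is CNY → NOK → SGD → CNY:
CNY 2,293,000.00 ÷ 0.65245 = NOK 3,514,445.55
NOK 3,514,445.55 ÷ 7.9009 = SGD 444,815.85
SGD 444,815.85 ÷ 0.18743 = CNY 2,373,237.21
Profit = CNY 2,373,237.21 − CNY 2,293,000.00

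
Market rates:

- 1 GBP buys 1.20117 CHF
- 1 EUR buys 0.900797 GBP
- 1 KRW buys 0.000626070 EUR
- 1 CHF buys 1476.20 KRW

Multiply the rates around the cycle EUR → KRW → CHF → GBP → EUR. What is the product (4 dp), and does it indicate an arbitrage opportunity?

Around EUR → KRW → CHF → GBP → EUR: 1 ÷ 0.000626070 ÷ 1476.20 ÷ 1.20117 ÷ 0.900797 = 1.000001
Product ≈ 1 (deviation 0.000%, within rounding noise).

1.0000 (no arbitrage)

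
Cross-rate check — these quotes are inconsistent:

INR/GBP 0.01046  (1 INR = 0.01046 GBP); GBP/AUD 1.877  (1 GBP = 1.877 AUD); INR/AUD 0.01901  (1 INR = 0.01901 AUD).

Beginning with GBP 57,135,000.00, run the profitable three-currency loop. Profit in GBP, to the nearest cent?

Profitable loop is GBP → AUD → INR → GBP:
GBP 57,135,000.00 × 1.877 = AUD 107,242,395.00
AUD 107,242,395.00 ÷ 0.01901 = INR 5,641,367,438.19
INR 5,641,367,438.19 × 0.01046 = GBP 59,008,703.40
Profit = GBP 59,008,703.40 − GBP 57,135,000.00

Profit: GBP 1,873,703.40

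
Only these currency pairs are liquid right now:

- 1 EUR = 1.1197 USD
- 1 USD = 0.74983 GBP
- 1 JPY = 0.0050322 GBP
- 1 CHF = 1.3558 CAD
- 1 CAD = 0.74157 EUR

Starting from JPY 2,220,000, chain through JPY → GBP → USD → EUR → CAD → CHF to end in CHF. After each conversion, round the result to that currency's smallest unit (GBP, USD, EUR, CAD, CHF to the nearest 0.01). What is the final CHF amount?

CHF 13,234.22

JPY 2,220,000 × 0.0050322 = GBP 11,171.48
GBP 11,171.48 ÷ 0.74983 = USD 14,898.68
USD 14,898.68 ÷ 1.1197 = EUR 13,305.96
EUR 13,305.96 ÷ 0.74157 = CAD 17,942.96
CAD 17,942.96 ÷ 1.3558 = CHF 13,234.22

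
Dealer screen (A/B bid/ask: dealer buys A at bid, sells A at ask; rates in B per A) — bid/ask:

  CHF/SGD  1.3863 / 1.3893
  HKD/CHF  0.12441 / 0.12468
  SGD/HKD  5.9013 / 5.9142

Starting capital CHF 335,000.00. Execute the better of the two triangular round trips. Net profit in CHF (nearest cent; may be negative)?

Best loop CHF → SGD → HKD → CHF:
CHF 335,000.00 × 1.3863 (sell CHF at bid) = SGD 464,410.50
SGD 464,410.50 × 5.9013 (sell SGD at bid) = HKD 2,740,625.68
HKD 2,740,625.68 × 0.12441 (sell HKD at bid) = CHF 340,961.24

Net profit: CHF 5,961.24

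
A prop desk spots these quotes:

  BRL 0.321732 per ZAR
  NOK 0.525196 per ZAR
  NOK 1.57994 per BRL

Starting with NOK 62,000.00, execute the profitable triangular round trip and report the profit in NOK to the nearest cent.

Profit: NOK 2,058.72

Profitable loop is NOK → BRL → ZAR → NOK:
NOK 62,000.00 ÷ 1.57994 = BRL 39,242.00
BRL 39,242.00 ÷ 0.321732 = ZAR 121,971.07
ZAR 121,971.07 × 0.525196 = NOK 64,058.72
Profit = NOK 64,058.72 − NOK 62,000.00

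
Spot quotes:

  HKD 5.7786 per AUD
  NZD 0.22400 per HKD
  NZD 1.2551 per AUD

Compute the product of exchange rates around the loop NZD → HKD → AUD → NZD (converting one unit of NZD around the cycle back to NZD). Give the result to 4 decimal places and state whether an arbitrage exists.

Around NZD → HKD → AUD → NZD: 1 ÷ 0.22400 ÷ 5.7786 × 1.2551 = 0.969634
Product < 1; profitable direction is NZD → AUD → HKD → NZD.

0.9696 (arbitrage exists)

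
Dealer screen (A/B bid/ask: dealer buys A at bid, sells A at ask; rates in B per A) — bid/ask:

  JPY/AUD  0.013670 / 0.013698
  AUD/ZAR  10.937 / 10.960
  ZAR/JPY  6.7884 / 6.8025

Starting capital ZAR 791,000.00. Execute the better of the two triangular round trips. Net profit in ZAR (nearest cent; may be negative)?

Best loop ZAR → JPY → AUD → ZAR:
ZAR 791,000.00 × 6.7884 (sell ZAR at bid) = JPY 5,369,624
JPY 5,369,624 × 0.013670 (sell JPY at bid) = AUD 73,402.77
AUD 73,402.77 × 10.937 (sell AUD at bid) = ZAR 802,806.05

Net profit: ZAR 11,806.05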